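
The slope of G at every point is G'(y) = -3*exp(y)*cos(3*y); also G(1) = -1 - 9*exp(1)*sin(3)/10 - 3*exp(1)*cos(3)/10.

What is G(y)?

Whatever form G(y) takes, its d/dy must return the stated G'(y).
A general antiderivative is -9*exp(y)*sin(3*y)/10 - 3*exp(y)*cos(3*y)/10 + C.
The condition gives C = -1 - 9*exp(1)*sin(3)/10 - 3*exp(1)*cos(3)/10 - (-9*exp(1)*sin(3)/10 - 3*exp(1)*cos(3)/10) = -1.
So G(y) = -9*exp(y)*sin(3*y)/10 - 3*exp(y)*cos(3*y)/10 - 1.
Check: d/dy[-9*exp(y)*sin(3*y)/10 - 3*exp(y)*cos(3*y)/10 - 1] = -3*exp(y)*cos(3*y) = G'(y).

G(y) = -9*exp(y)*sin(3*y)/10 - 3*exp(y)*cos(3*y)/10 - 1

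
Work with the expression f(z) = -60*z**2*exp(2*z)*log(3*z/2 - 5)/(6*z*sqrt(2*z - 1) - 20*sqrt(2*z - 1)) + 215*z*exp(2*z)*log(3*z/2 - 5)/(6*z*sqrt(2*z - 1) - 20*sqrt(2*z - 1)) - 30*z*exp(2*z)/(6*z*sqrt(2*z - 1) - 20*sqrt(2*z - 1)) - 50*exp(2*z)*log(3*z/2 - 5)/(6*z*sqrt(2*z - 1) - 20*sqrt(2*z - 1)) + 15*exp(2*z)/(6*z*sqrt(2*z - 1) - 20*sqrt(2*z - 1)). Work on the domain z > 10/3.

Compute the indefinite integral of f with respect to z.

The integrand splits into summands that can be handled one at a time.
Check: d/dz[-5*sqrt(2*z - 1)*exp(2*z)*log(3*z/2 - 5)/2] = (-60*z**2*exp(2*z)*log(3*z/2 - 5) + 215*z*exp(2*z)*log(3*z/2 - 5) - 30*z*exp(2*z) - 50*exp(2*z)*log(3*z/2 - 5) + 15*exp(2*z))/(6*z*sqrt(2*z - 1) - 20*sqrt(2*z - 1)), which equals f(z).

F(z) = -5*sqrt(2*z - 1)*exp(2*z)*log(3*z/2 - 5)/2 + C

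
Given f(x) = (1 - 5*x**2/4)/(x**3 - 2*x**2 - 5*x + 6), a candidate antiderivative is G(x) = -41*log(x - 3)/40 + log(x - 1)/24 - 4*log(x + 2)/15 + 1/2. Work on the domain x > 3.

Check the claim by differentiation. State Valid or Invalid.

d/dx[G] = (4 - 5*x**2)/(4*x**3 - 8*x**2 - 20*x + 24)
This equals f(x) exactly, so the claim holds.

Valid: G'(x) = f(x).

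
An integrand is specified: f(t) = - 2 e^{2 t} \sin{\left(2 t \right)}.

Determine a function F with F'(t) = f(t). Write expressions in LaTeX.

An antiderivative F(t) passes only if d/dt[F] lands on f(t) exactly.
Check: d/dt[- \frac{e^{2 t} \sin{\left(2 t \right)}}{2} + \frac{e^{2 t} \cos{\left(2 t \right)}}{2}] = - 2 e^{2 t} \sin{\left(2 t \right)} = f(t).

An antiderivative is F(t) = - \frac{e^{2 t} \sin{\left(2 t \right)}}{2} + \frac{e^{2 t} \cos{\left(2 t \right)}}{2}.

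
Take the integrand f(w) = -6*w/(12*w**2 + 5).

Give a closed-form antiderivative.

The substitution u = 4*w**2 + 5/3 works: f is exactly (dF/du)*(du/dw) for that inner function.
Check: d/dw[-log(4*w**2 + 5/3)/4] = -6*w/(12*w**2 + 5) = f(w).

An antiderivative is F(w) = -log(4*w**2 + 5/3)/4.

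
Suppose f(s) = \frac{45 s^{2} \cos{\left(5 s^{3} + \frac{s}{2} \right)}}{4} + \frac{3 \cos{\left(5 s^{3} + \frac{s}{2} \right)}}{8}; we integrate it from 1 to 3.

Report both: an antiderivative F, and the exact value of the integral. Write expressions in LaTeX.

The substitution u = 5 s^{3} + \frac{s}{2} works: f is exactly (dF/du)*(du/ds) for that inner function.
F(s) = \frac{3 \sin{\left(5 s^{3} + \frac{s}{2} \right)}}{4} is an antiderivative of f.
Check: d/ds[\frac{3 \sin{\left(5 s^{3} + \frac{s}{2} \right)}}{4}] = \frac{45 s^{2} \cos{\left(5 s^{3} + \frac{s}{2} \right)}}{4} + \frac{3 \cos{\left(5 s^{3} + \frac{s}{2} \right)}}{8} = f(s).
F(3) = \frac{3 \sin{\left(\frac{273}{2} \right)}}{4}; F(1) = \frac{3 \sin{\left(\frac{11}{2} \right)}}{4}.
Integral = F(3) - F(1) = \frac{3 \sin{\left(\frac{273}{2} \right)}}{4} - \frac{3 \sin{\left(\frac{11}{2} \right)}}{4}.

Antiderivative: F(s) = \frac{3 \sin{\left(5 s^{3} + \frac{s}{2} \right)}}{4}; value = \frac{3 \sin{\left(\frac{273}{2} \right)}}{4} - \frac{3 \sin{\left(\frac{11}{2} \right)}}{4}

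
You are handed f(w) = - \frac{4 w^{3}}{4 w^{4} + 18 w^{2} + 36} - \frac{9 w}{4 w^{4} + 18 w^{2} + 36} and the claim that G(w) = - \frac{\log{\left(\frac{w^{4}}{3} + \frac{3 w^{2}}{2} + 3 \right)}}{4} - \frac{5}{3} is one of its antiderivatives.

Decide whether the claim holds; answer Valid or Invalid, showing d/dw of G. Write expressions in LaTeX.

Valid - differentiating G returns exactly f.

d/dw[G] = \frac{- 4 w^{3} - 9 w}{4 w^{4} + 18 w^{2} + 36}
This equals f(w) exactly, so the claim holds.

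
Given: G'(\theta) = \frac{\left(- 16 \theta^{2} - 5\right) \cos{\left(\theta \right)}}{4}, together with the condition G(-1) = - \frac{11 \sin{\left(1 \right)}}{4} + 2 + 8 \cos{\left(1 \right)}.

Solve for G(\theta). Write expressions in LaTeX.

G(\theta) = - \frac{16 \theta^{2} \sin{\left(\theta \right)} + 32 \theta \cos{\left(\theta \right)} - 27 \sin{\left(\theta \right)} - 8}{4}

The proposed G(\theta) is checked by its d/d\theta: the result must match the given G'(\theta).
A general antiderivative is - 4 \theta^{2} \sin{\left(\theta \right)} - 8 \theta \cos{\left(\theta \right)} + \frac{27 \sin{\left(\theta \right)}}{4} + C.
The condition gives C = - \frac{11 \sin{\left(1 \right)}}{4} + 2 + 8 \cos{\left(1 \right)} - (- \frac{11 \sin{\left(1 \right)}}{4} + 8 \cos{\left(1 \right)}) = 2.
So G(\theta) = - \frac{16 \theta^{2} \sin{\left(\theta \right)} + 32 \theta \cos{\left(\theta \right)} - 27 \sin{\left(\theta \right)} - 8}{4}.
Check: d/d\theta[- \frac{16 \theta^{2} \sin{\left(\theta \right)} + 32 \theta \cos{\left(\theta \right)} - 27 \sin{\left(\theta \right)} - 8}{4}] = - 4 \theta^{2} \cos{\left(\theta \right)} - \frac{5 \cos{\left(\theta \right)}}{4}, which equals G'(\theta).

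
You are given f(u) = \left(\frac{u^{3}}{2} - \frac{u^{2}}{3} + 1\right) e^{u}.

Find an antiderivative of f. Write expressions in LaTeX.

An antiderivative is F(u) = \frac{u^{3} e^{u}}{2} - \frac{11 u^{2} e^{u}}{6} + \frac{11 u e^{u}}{3} - \frac{8 e^{u}}{3}.

Recognize the product-rule pattern: f = v'r + vr' with v = \frac{u^{3}}{2} - \frac{11 u^{2}}{6} + \frac{11 u}{3} - \frac{8}{3}, r = e^{u}, so integration by parts undoes it.
Check: d/du[\frac{u^{3} e^{u}}{2} - \frac{11 u^{2} e^{u}}{6} + \frac{11 u e^{u}}{3} - \frac{8 e^{u}}{3}] = \frac{u^{3} e^{u}}{2} - \frac{u^{2} e^{u}}{3} + e^{u}, which equals f(u).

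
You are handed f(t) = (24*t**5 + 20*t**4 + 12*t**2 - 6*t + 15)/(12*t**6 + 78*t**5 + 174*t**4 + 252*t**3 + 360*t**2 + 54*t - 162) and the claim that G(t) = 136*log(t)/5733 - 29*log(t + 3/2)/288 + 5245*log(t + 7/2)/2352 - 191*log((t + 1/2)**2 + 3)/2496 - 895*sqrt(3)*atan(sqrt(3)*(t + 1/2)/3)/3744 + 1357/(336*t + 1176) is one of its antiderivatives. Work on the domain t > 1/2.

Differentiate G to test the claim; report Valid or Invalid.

d/dt[G] = (192*t**5 + 640*t**4 + 800*t**3 + 576*t**2 + 188*t + 136)/(96*t**6 + 912*t**5 + 3312*t**4 + 6600*t**3 + 8862*t**2 + 5733*t)
d/dt[G] - f(t) = (-384*t**10 - 1600*t**9 + 1088*t**8 + 20576*t**7 + 69448*t**6 + 97420*t**5 + 33832*t**4 - 37056*t**3 - 44244*t**2 - 36369*t - 7344)/(384*t**12 + 6144*t**11 + 42528*t**10 + 173472*t**9 + 487272*t**8 + 1025520*t**7 + 1626126*t**6 + 1879290*t**5 + 1484964*t**4 + 491076*t**3 - 375354*t**2 - 309582*t) != 0.

Invalid: d/dt[G] - f = (-384*t**10 - 1600*t**9 + 1088*t**8 + 20576*t**7 + 69448*t**6 + 97420*t**5 + 33832*t**4 - 37056*t**3 - 44244*t**2 - 36369*t - 7344)/(384*t**12 + 6144*t**11 + 42528*t**10 + 173472*t**9 + 487272*t**8 + 1025520*t**7 + 1626126*t**6 + 1879290*t**5 + 1484964*t**4 + 491076*t**3 - 375354*t**2 - 309582*t), which is not 0.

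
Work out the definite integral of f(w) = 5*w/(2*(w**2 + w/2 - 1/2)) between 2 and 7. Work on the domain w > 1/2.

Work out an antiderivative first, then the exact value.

Factor the denominator ((w + 1)*(2*w - 1)) and decompose: f = 5/(3*(2*w - 1)) + 5/(3*(w + 1)); each piece integrates to a log, atan, or power term.
F(w) = 5*(log(w - 1/2) + 2*log(w + 1))/6 is an antiderivative of f.
Check: d/dw[5*(log(w - 1/2) + 2*log(w + 1))/6] = 5*w/(2*w**2 + w - 1), which equals f(w).
F(7) = 5*log(13/2)/6 + 5*log(8)/3; F(2) = 5*log(3/2)/6 + 5*log(3)/3.
Integral = F(7) - F(2) = -5*log(3)/3 - 5*log(3/2)/6 + 5*log(13/2)/6 + 5*log(8)/3.

Antiderivative: F(w) = 5*(log(w - 1/2) + 2*log(w + 1))/6; value = -5*log(3)/3 - 5*log(3/2)/6 + 5*log(13/2)/6 + 5*log(8)/3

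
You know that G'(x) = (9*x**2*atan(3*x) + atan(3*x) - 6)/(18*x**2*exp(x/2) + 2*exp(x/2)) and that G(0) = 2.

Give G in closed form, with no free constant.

G(x) = -(-2*exp(x/2) + atan(3*x))*exp(-x/2)

G'(x) has the shape u'v + uv' for u = -atan(3*x) and v = exp(-x/2) — it is the derivative of the product u*v.
A general antiderivative is -exp(-x/2)*atan(3*x) + C.
The condition gives C = 2 - (0) = 2.
So G(x) = -(-2*exp(x/2) + atan(3*x))*exp(-x/2).
Check: d/dx[-(-2*exp(x/2) + atan(3*x))*exp(-x/2)] = (9*x**2*atan(3*x) + atan(3*x) - 6)/(18*x**2*exp(x/2) + 2*exp(x/2)) = G'(x).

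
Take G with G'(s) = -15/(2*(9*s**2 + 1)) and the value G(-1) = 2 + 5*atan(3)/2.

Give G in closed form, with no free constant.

G(s) = (4 - 5*atan(3*s))/2

The proposed G(s) is checked by its d/ds: the result must match the given G'(s).
A general antiderivative is -5*atan(3*s)/2 + C.
The condition gives C = 2 + 5*atan(3)/2 - (5*atan(3)/2) = 2.
So G(s) = (4 - 5*atan(3*s))/2.
Check: d/ds[(4 - 5*atan(3*s))/2] = -15/(18*s**2 + 2), which equals G'(s).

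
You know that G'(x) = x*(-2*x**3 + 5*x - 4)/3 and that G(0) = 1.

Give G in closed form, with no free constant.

G(x) = -(6*x**5 - 25*x**3 + 30*x**2 - 45)/45

The proposed G(x) is checked by its d/dx: the result must match the given G'(x).
A general antiderivative is -2*x**5/15 + 5*x**3/9 - 2*x**2/3 + C.
The condition gives C = 1 - (0) = 1.
So G(x) = -(6*x**5 - 25*x**3 + 30*x**2 - 45)/45.
Check: d/dx[-(6*x**5 - 25*x**3 + 30*x**2 - 45)/45] = -2*x**4/3 + 5*x**2/3 - 4*x/3, which equals G'(x).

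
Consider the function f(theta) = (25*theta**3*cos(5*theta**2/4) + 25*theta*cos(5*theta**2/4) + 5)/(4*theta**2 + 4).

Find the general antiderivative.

Differentiate the proposed F(theta) back; it has to land on f(theta) exactly.
Check: d/dtheta[5*sin(5*theta**2/4)/2 + 5*atan(theta)/4] = (25*theta**3*cos(5*theta**2/4) + 25*theta*cos(5*theta**2/4) + 5)/(4*theta**2 + 4) = f(theta).

F(theta) = 5*sin(5*theta**2/4)/2 + 5*atan(theta)/4 + C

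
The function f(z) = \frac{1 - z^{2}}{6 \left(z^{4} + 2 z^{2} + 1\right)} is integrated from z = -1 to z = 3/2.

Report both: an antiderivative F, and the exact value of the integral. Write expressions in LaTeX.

Recognize the product-rule pattern: f = u'v + uv' with u = \frac{z}{2}, v = \frac{1}{3 z^{2} + 3}, so integration by parts undoes it.
F(z) = \frac{z}{6 z^{2} + 6} is an antiderivative of f.
Check: d/dz[\frac{z}{6 z^{2} + 6}] = \frac{1 - z^{2}}{6 z^{4} + 12 z^{2} + 6}, which equals f(z).
F(3/2) = \frac{1}{13}; F(-1) = - \frac{1}{12}.
Integral = F(3/2) - F(-1) = \frac{25}{156}.

Antiderivative: F(z) = \frac{z}{6 z^{2} + 6}; value = \frac{25}{156}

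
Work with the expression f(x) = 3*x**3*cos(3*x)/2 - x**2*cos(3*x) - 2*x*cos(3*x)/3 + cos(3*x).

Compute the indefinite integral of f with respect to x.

Integrate term by term and add the pieces.
Check: d/dx[x**3*sin(3*x)/2 - x**2*sin(3*x)/3 + x**2*cos(3*x)/2 - 5*x*sin(3*x)/9 - 2*x*cos(3*x)/9 + 11*sin(3*x)/27 - 5*cos(3*x)/27] = 3*x**3*cos(3*x)/2 - x**2*cos(3*x) - 2*x*cos(3*x)/3 + cos(3*x) = f(x).

F(x) = x**3*sin(3*x)/2 - x**2*sin(3*x)/3 + x**2*cos(3*x)/2 - 5*x*sin(3*x)/9 - 2*x*cos(3*x)/9 + 11*sin(3*x)/27 - 5*cos(3*x)/27 + C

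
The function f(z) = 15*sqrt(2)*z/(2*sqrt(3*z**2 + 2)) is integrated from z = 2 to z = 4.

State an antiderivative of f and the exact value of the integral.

f matches the chain-rule pattern g'(h)*h' with inner function h(z) = 3*z**2/2 + 1; substituting u = h(z) collapses the integral.
F(z) = 5*sqrt(2)*sqrt(3*z**2 + 2)/2 is an antiderivative of f.
Check: d/dz[5*sqrt(2)*sqrt(3*z**2 + 2)/2] = 15*sqrt(2)*z/(2*sqrt(3*z**2 + 2)) = f(z).
F(4) = 25; F(2) = 5*sqrt(7).
Integral = F(4) - F(2) = 25 - 5*sqrt(7).

Antiderivative: F(z) = 5*sqrt(2)*sqrt(3*z**2 + 2)/2; value = 25 - 5*sqrt(7)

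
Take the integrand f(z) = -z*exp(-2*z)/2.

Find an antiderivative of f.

An antiderivative is F(z) = (2*z + 1)*exp(-2*z)/8.

Recognize the product-rule pattern: f = u'v + uv' with u = z/4 + 1/8, v = exp(-2*z), so integration by parts undoes it.
Check: d/dz[(2*z + 1)*exp(-2*z)/8] = -z*exp(-2*z)/2 = f(z).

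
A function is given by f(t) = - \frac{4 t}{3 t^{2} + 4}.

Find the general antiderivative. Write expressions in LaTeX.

F(t) = - \frac{2 \log{\left(\frac{3 t^{2}}{2} + 2 \right)}}{3} + C

f matches the chain-rule pattern g'(h)*h' with inner function h(t) = \frac{3 t^{2}}{2} + 2; substituting u = h(t) collapses the integral.
Check: d/dt[- \frac{2 \log{\left(\frac{3 t^{2}}{2} + 2 \right)}}{3}] = - \frac{4 t}{3 t^{2} + 4} = f(t).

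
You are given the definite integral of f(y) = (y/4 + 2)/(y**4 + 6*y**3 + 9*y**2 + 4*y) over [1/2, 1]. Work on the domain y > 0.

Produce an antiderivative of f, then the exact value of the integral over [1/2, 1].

The denominator factors as 4*y*(y + 1)**2*(y + 4); partial fractions split f into directly integrable pieces: -1/(36*(y + 4)) - 17/(36*(y + 1)) - 7/(12*(y + 1)**2) + 1/(2*y).
F(y) = log(y)/2 - 17*log(y + 1)/36 - log(y + 4)/36 + 7/(12*y + 12) is an antiderivative of f.
Check: d/dy[log(y)/2 - 17*log(y + 1)/36 - log(y + 4)/36 + 7/(12*y + 12)] = (y + 8)/(4*y**4 + 24*y**3 + 36*y**2 + 16*y), which equals f(y).
F(1) = -17*log(2)/36 - log(5)/36 + 7/24; F(1/2) = -log(2)/2 - 17*log(3/2)/36 - log(9/2)/36 + 7/18.
Integral = F(1) - F(1/2) = -7/72 - log(5)/36 + log(2)/36 + log(9/2)/36 + 17*log(3/2)/36.

Antiderivative: F(y) = log(y)/2 - 17*log(y + 1)/36 - log(y + 4)/36 + 7/(12*y + 12); value = -7/72 - log(5)/36 + log(2)/36 + log(9/2)/36 + 17*log(3/2)/36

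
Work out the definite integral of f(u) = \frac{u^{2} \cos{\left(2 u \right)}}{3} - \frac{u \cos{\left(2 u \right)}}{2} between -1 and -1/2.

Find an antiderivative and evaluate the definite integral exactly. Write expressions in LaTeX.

Antiderivative: F(u) = \frac{u^{2} \sin{\left(2 u \right)}}{6} - \frac{u \sin{\left(2 u \right)}}{4} + \frac{u \cos{\left(2 u \right)}}{6} - \frac{\sin{\left(2 u \right)}}{12} - \frac{\cos{\left(2 u \right)}}{8}; value = \frac{7 \cos{\left(2 \right)}}{24} - \frac{5 \cos{\left(1 \right)}}{24} - \frac{\sin{\left(1 \right)}}{12} + \frac{\sin{\left(2 \right)}}{3}

The integrand splits into summands that can be handled one at a time.
F(u) = \frac{u^{2} \sin{\left(2 u \right)}}{6} - \frac{u \sin{\left(2 u \right)}}{4} + \frac{u \cos{\left(2 u \right)}}{6} - \frac{\sin{\left(2 u \right)}}{12} - \frac{\cos{\left(2 u \right)}}{8} is an antiderivative of f.
Check: d/du[\frac{u^{2} \sin{\left(2 u \right)}}{6} - \frac{u \sin{\left(2 u \right)}}{4} + \frac{u \cos{\left(2 u \right)}}{6} - \frac{\sin{\left(2 u \right)}}{12} - \frac{\cos{\left(2 u \right)}}{8}] = \frac{u^{2} \cos{\left(2 u \right)}}{3} - \frac{u \cos{\left(2 u \right)}}{2} = f(u).
F(-1/2) = - \frac{5 \cos{\left(1 \right)}}{24} - \frac{\sin{\left(1 \right)}}{12}; F(-1) = - \frac{\sin{\left(2 \right)}}{3} - \frac{7 \cos{\left(2 \right)}}{24}.
Integral = F(-1/2) - F(-1) = \frac{7 \cos{\left(2 \right)}}{24} - \frac{5 \cos{\left(1 \right)}}{24} - \frac{\sin{\left(1 \right)}}{12} + \frac{\sin{\left(2 \right)}}{3}.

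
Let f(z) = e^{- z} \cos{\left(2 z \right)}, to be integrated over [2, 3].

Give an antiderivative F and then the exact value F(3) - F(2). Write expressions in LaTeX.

Check any antiderivative F(z) by computing F'(z) and comparing it with f(z).
F(z) = \frac{\left(2 \sin{\left(2 z \right)} - \cos{\left(2 z \right)}\right) e^{- z}}{5} is an antiderivative of f.
Check: d/dz[\frac{\left(2 \sin{\left(2 z \right)} - \cos{\left(2 z \right)}\right) e^{- z}}{5}] = e^{- z} \cos{\left(2 z \right)} = f(z).
F(3) = - \frac{\cos{\left(6 \right)}}{5 e^{3}} + \frac{2 \sin{\left(6 \right)}}{5 e^{3}}; F(2) = \frac{2 \sin{\left(4 \right)}}{5 e^{2}} - \frac{\cos{\left(4 \right)}}{5 e^{2}}.
Integral = F(3) - F(2) = \frac{\cos{\left(4 \right)}}{5 e^{2}} - \frac{\cos{\left(6 \right)}}{5 e^{3}} + \frac{2 \sin{\left(6 \right)}}{5 e^{3}} - \frac{2 \sin{\left(4 \right)}}{5 e^{2}}.

Antiderivative: F(z) = \frac{\left(2 \sin{\left(2 z \right)} - \cos{\left(2 z \right)}\right) e^{- z}}{5}; value = \frac{\cos{\left(4 \right)}}{5 e^{2}} - \frac{\cos{\left(6 \right)}}{5 e^{3}} + \frac{2 \sin{\left(6 \right)}}{5 e^{3}} - \frac{2 \sin{\left(4 \right)}}{5 e^{2}}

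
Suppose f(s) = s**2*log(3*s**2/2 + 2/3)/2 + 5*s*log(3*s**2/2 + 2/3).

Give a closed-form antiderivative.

Integrate term by term and add the pieces.
Check: d/ds[s**3*log(9*s**2 + 4)/6 - s**3*log(6)/6 - s**3/9 + 5*s**2*log(9*s**2 + 4)/2 - 5*s**2*log(6)/2 - 5*s**2/2 + 4*s/27 + 10*log(s**2 + 4/9)/9 - 8*atan(3*s/2)/81] = s**2*log(9*s**2 + 4)/2 - s**2*log(6)/2 + 5*s*log(9*s**2 + 4) - 5*s*log(6), which equals f(s).

An antiderivative is F(s) = s**3*log(9*s**2 + 4)/6 - s**3*log(6)/6 - s**3/9 + 5*s**2*log(9*s**2 + 4)/2 - 5*s**2*log(6)/2 - 5*s**2/2 + 4*s/27 + 10*log(s**2 + 4/9)/9 - 8*atan(3*s/2)/81.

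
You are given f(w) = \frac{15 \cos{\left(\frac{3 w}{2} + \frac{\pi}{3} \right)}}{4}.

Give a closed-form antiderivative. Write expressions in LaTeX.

An antiderivative is F(w) = \frac{5 \sin{\left(\frac{3 w}{2} + \frac{\pi}{3} \right)}}{2}.

Recover f(w) by differentiating a candidate F(w); any mismatch rules it out.
Check: d/dw[\frac{5 \sin{\left(\frac{3 w}{2} + \frac{\pi}{3} \right)}}{2}] = \frac{15 \cos{\left(\frac{3 w}{2} + \frac{\pi}{3} \right)}}{4} = f(w).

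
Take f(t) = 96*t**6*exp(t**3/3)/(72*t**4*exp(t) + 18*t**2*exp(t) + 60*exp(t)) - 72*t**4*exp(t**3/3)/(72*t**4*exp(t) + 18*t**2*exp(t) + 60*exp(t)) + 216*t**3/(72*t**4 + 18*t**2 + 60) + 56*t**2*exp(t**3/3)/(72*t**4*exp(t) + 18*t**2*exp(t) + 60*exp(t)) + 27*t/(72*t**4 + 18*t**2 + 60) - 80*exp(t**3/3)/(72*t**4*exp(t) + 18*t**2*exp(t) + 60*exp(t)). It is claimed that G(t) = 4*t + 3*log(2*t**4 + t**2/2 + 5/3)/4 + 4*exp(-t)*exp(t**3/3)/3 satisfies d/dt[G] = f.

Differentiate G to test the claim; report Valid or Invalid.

Invalid: d/dt[G] - f = 4, which is not 0.

d/dt[G] = (96*t**6*exp(t**3/3) + 288*t**4*exp(t) - 72*t**4*exp(t**3/3) + 216*t**3*exp(t) + 72*t**2*exp(t) + 56*t**2*exp(t**3/3) + 27*t*exp(t) + 240*exp(t) - 80*exp(t**3/3))/(72*t**4*exp(t) + 18*t**2*exp(t) + 60*exp(t))
d/dt[G] - f(t) = 4 != 0.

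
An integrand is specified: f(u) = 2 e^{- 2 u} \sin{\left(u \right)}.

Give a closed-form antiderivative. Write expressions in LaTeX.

A candidate is checked by its d/du: the result must match f(u).
Check: d/du[\frac{2 \left(- 2 \sin{\left(u \right)} - \cos{\left(u \right)}\right) e^{- 2 u}}{5}] = 2 e^{- 2 u} \sin{\left(u \right)} = f(u).

An antiderivative is F(u) = \frac{2 \left(- 2 \sin{\left(u \right)} - \cos{\left(u \right)}\right) e^{- 2 u}}{5}.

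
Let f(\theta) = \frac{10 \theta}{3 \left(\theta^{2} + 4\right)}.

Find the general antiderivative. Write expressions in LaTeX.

The substitution u = \frac{\theta^{2}}{2} + 2 works: f is exactly (dF/du)*(du/d\theta) for that inner function.
Check: d/d\theta[\frac{5 \log{\left(\frac{\theta^{2}}{2} + 2 \right)}}{3}] = \frac{10 \theta}{3 \theta^{2} + 12}, which equals f(\theta).

F(\theta) = \frac{5 \log{\left(\frac{\theta^{2}}{2} + 2 \right)}}{3} + C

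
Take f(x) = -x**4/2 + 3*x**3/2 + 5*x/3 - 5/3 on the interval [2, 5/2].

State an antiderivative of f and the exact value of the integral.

Antiderivative: F(x) = -x**5/10 + 3*x**4/8 + 5*x**2/6 - 5*x/3; value = 5999/1920

Integrate term by term and add the pieces.
F(x) = -x**5/10 + 3*x**4/8 + 5*x**2/6 - 5*x/3 is an antiderivative of f.
Check: d/dx[-x**5/10 + 3*x**4/8 + 5*x**2/6 - 5*x/3] = -x**4/2 + 3*x**3/2 + 5*x/3 - 5/3 = f(x).
F(5/2) = 2275/384; F(2) = 14/5.
Integral = F(5/2) - F(2) = 5999/1920.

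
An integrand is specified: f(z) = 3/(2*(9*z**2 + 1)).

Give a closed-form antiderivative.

An antiderivative is F(z) = atan(3*z)/2.

For F(z) to be correct the identity F'(z) - f(z) = 0 must hold.
Check: d/dz[atan(3*z)/2] = 3/(18*z**2 + 2), which equals f(z).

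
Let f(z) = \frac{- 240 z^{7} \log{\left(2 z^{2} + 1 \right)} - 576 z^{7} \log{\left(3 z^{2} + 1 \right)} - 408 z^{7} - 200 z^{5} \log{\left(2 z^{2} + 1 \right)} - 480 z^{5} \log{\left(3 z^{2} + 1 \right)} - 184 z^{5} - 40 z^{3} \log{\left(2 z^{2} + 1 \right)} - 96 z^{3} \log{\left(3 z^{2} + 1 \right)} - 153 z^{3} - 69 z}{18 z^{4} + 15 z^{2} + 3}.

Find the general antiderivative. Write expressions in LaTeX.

F(z) = \frac{\left(- 8 z^{4} - 3\right) \left(5 \log{\left(2 z^{2} + 1 \right)} + 12 \log{\left(3 z^{2} + 1 \right)}\right)}{12} + C

Recognize the product-rule pattern: f = u'v + uv' with u = - 2 z^{4} - \frac{3}{4}, v = \frac{5 \log{\left(2 z^{2} + 1 \right)}}{3} + 4 \log{\left(3 z^{2} + 1 \right)}, so integration by parts undoes it.
Check: d/dz[\frac{\left(- 8 z^{4} - 3\right) \left(5 \log{\left(2 z^{2} + 1 \right)} + 12 \log{\left(3 z^{2} + 1 \right)}\right)}{12}] = \frac{- 240 z^{7} \log{\left(2 z^{2} + 1 \right)} - 576 z^{7} \log{\left(3 z^{2} + 1 \right)} - 408 z^{7} - 200 z^{5} \log{\left(2 z^{2} + 1 \right)} - 480 z^{5} \log{\left(3 z^{2} + 1 \right)} - 184 z^{5} - 40 z^{3} \log{\left(2 z^{2} + 1 \right)} - 96 z^{3} \log{\left(3 z^{2} + 1 \right)} - 153 z^{3} - 69 z}{18 z^{4} + 15 z^{2} + 3} = f(z).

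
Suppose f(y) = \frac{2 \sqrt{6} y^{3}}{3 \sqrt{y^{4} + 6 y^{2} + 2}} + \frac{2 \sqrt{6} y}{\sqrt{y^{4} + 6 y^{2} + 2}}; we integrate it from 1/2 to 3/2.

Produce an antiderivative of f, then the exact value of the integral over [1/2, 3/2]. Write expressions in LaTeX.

Antiderivative: F(y) = \frac{\sqrt{6} \sqrt{y^{4} + 6 y^{2} + 2}}{3}; value = - \frac{\sqrt{38}}{4} + \frac{\sqrt{1974}}{12}

f matches the chain-rule pattern g'(h)*h' with inner function h(y) = \frac{2 y^{4}}{3} + 4 y^{2} + \frac{4}{3}; substituting u = h(y) collapses the integral.
F(y) = \frac{\sqrt{6} \sqrt{y^{4} + 6 y^{2} + 2}}{3} is an antiderivative of f.
Check: d/dy[\frac{\sqrt{6} \sqrt{y^{4} + 6 y^{2} + 2}}{3}] = \frac{2 \sqrt{6} y^{3} + 6 \sqrt{6} y}{3 \sqrt{y^{4} + 6 y^{2} + 2}}, which equals f(y).
F(3/2) = \frac{\sqrt{1974}}{12}; F(1/2) = \frac{\sqrt{38}}{4}.
Integral = F(3/2) - F(1/2) = - \frac{\sqrt{38}}{4} + \frac{\sqrt{1974}}{12}.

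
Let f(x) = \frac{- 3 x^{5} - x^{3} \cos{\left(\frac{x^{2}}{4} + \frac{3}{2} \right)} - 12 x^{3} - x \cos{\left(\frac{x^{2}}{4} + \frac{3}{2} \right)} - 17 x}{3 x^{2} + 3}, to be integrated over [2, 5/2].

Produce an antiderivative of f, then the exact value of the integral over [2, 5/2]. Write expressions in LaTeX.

Check any antiderivative F(x) by computing F'(x) and comparing it with f(x).
F(x) = - \frac{x^{4}}{4} - \frac{3 x^{2}}{2} - \frac{4 \log{\left(x^{2} + 1 \right)}}{3} - \frac{2 \sin{\left(\frac{x^{2}}{4} + \frac{3}{2} \right)}}{3} is an antiderivative of f.
Check: d/dx[- \frac{x^{4}}{4} - \frac{3 x^{2}}{2} - \frac{4 \log{\left(x^{2} + 1 \right)}}{3} - \frac{2 \sin{\left(\frac{x^{2}}{4} + \frac{3}{2} \right)}}{3}] = \frac{- 3 x^{5} - x^{3} \cos{\left(\frac{x^{2}}{4} + \frac{3}{2} \right)} - 12 x^{3} - x \cos{\left(\frac{x^{2}}{4} + \frac{3}{2} \right)} - 17 x}{3 x^{2} + 3} = f(x).
F(5/2) = - \frac{1225}{64} - \frac{4 \log{\left(\frac{29}{4} \right)}}{3} - \frac{2 \sin{\left(\frac{49}{16} \right)}}{3}; F(2) = -10 - \frac{4 \log{\left(5 \right)}}{3} - \frac{2 \sin{\left(\frac{5}{2} \right)}}{3}.
Integral = F(5/2) - F(2) = - \frac{585}{64} - \frac{4 \log{\left(\frac{29}{4} \right)}}{3} - \frac{2 \sin{\left(\frac{49}{16} \right)}}{3} + \frac{2 \sin{\left(\frac{5}{2} \right)}}{3} + \frac{4 \log{\left(5 \right)}}{3}.

Antiderivative: F(x) = - \frac{x^{4}}{4} - \frac{3 x^{2}}{2} - \frac{4 \log{\left(x^{2} + 1 \right)}}{3} - \frac{2 \sin{\left(\frac{x^{2}}{4} + \frac{3}{2} \right)}}{3}; value = - \frac{585}{64} - \frac{4 \log{\left(\frac{29}{4} \right)}}{3} - \frac{2 \sin{\left(\frac{49}{16} \right)}}{3} + \frac{2 \sin{\left(\frac{5}{2} \right)}}{3} + \frac{4 \log{\left(5 \right)}}{3}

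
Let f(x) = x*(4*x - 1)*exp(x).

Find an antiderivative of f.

f has the shape u'v + uv' for u = 4*x**2 - 9*x + 9 and v = exp(x) — it is the derivative of the product u*v.
Check: d/dx[(4*x**2 - 9*x + 9)*exp(x)] = 4*x**2*exp(x) - x*exp(x), which equals f(x).

An antiderivative is F(x) = (4*x**2 - 9*x + 9)*exp(x).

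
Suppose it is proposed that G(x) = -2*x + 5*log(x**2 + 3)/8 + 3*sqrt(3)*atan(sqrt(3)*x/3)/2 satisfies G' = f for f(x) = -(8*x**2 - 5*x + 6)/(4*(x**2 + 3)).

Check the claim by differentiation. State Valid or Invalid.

d/dx[G] = (-8*x**2 + 5*x - 6)/(4*x**2 + 12)
This equals f(x) exactly, so the claim holds.

Valid: G'(x) = f(x).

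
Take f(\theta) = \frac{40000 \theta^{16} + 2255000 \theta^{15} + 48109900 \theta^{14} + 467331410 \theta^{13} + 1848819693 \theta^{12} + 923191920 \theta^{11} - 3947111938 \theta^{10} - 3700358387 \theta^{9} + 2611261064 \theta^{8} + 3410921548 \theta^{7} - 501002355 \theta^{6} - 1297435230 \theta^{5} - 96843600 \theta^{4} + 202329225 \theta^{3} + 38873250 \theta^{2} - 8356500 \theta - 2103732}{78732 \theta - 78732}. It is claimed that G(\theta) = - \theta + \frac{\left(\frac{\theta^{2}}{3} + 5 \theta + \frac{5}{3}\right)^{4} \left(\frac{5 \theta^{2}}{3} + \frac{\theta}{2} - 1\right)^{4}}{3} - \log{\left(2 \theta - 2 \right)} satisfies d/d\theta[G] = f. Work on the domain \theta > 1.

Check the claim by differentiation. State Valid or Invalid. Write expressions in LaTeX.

d/d\theta[G] = \frac{40000 \theta^{16} + 2255000 \theta^{15} + 48109900 \theta^{14} + 467331410 \theta^{13} + 1848819693 \theta^{12} + 923191920 \theta^{11} - 3947111938 \theta^{10} - 3700358387 \theta^{9} + 2611261064 \theta^{8} + 3410921548 \theta^{7} - 501002355 \theta^{6} - 1297435230 \theta^{5} - 96843600 \theta^{4} + 202329225 \theta^{3} + 38873250 \theta^{2} - 8435232 \theta - 2025000}{78732 \theta - 78732}
d/d\theta[G] - f(\theta) = -1 != 0.

Invalid: d/d\theta[G] - f = -1, which is not 0.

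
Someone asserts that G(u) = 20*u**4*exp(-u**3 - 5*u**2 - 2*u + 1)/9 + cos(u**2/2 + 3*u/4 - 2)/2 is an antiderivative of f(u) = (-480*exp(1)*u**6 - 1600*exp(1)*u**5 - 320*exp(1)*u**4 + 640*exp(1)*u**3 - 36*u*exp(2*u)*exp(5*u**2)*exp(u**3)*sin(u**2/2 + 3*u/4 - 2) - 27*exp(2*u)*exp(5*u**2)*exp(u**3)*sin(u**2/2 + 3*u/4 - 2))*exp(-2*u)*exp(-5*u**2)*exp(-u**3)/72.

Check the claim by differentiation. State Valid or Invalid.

Valid: G'(u) = f(u).

d/du[G] = exp(1)*(-480*u**6 - 1600*u**5 - 320*u**4 + 640*u**3 - 36*u*exp(-1)*exp(2*u)*exp(5*u**2)*exp(u**3)*sin(u**2/2 + 3*u/4 - 2) - 27*exp(-1)*exp(2*u)*exp(5*u**2)*exp(u**3)*sin(u**2/2 + 3*u/4 - 2))*exp(-2*u)*exp(-5*u**2)*exp(-u**3)/72
This equals f(u) exactly, so the claim holds.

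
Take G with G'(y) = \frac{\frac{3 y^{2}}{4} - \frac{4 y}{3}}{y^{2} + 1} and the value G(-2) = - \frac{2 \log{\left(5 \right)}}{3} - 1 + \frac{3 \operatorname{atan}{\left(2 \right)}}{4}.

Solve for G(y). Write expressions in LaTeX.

Check a candidate G(y) by differentiating: d/dy[G] must match the given G'(y).
A general antiderivative is \frac{3 y}{4} - \frac{2 \log{\left(y^{2} + 1 \right)}}{3} - \frac{3 \operatorname{atan}{\left(y \right)}}{4} + C.
The condition gives C = - \frac{2 \log{\left(5 \right)}}{3} - 1 + \frac{3 \operatorname{atan}{\left(2 \right)}}{4} - (- \frac{3}{2} - \frac{2 \log{\left(5 \right)}}{3} + \frac{3 \operatorname{atan}{\left(2 \right)}}{4}) = \frac{1}{2}.
So G(y) = \frac{9 y - 8 \log{\left(y^{2} + 1 \right)} - 9 \operatorname{atan}{\left(y \right)} + 6}{12}.
Check: d/dy[\frac{9 y - 8 \log{\left(y^{2} + 1 \right)} - 9 \operatorname{atan}{\left(y \right)} + 6}{12}] = \frac{9 y^{2} - 16 y}{12 y^{2} + 12}, which equals G'(y).

G(y) = \frac{9 y - 8 \log{\left(y^{2} + 1 \right)} - 9 \operatorname{atan}{\left(y \right)} + 6}{12}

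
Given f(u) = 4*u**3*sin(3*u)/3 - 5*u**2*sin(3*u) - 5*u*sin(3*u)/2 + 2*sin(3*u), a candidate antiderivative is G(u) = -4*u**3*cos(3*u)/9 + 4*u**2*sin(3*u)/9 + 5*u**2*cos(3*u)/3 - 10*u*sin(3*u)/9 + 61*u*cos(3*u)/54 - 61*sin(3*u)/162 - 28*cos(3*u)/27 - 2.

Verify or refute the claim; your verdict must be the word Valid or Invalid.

Valid - the claim checks out under differentiation.

d/du[G] = 4*u**3*sin(3*u)/3 - 5*u**2*sin(3*u) - 5*u*sin(3*u)/2 + 2*sin(3*u)
This equals f(u) exactly, so the claim holds.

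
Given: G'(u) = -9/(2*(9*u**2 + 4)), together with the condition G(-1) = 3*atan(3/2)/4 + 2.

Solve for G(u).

G(u) = 2 - 3*atan(3*u/2)/4

Whatever form G(u) takes, its d/du must return the stated G'(u).
A general antiderivative is -3*atan(3*u/2)/4 + C.
The condition gives C = 3*atan(3/2)/4 + 2 - (3*atan(3/2)/4) = 2.
So G(u) = 2 - 3*atan(3*u/2)/4.
Check: d/du[2 - 3*atan(3*u/2)/4] = -9/(18*u**2 + 8), which equals G'(u).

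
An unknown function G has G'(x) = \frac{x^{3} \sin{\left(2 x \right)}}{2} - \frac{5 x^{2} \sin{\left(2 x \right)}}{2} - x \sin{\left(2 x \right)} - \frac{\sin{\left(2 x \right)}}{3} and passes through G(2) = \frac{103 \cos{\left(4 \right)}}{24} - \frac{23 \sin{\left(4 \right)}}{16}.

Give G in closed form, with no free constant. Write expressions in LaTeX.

Integrate term by term and add the pieces.
A general antiderivative is - \frac{x^{3} \cos{\left(2 x \right)}}{4} + \frac{3 x^{2} \sin{\left(2 x \right)}}{8} + \frac{5 x^{2} \cos{\left(2 x \right)}}{4} - \frac{5 x \sin{\left(2 x \right)}}{4} + \frac{7 x \cos{\left(2 x \right)}}{8} - \frac{7 \sin{\left(2 x \right)}}{16} - \frac{11 \cos{\left(2 x \right)}}{24} + C.
The condition gives C = \frac{103 \cos{\left(4 \right)}}{24} - \frac{23 \sin{\left(4 \right)}}{16} - (\frac{103 \cos{\left(4 \right)}}{24} - \frac{23 \sin{\left(4 \right)}}{16}) = 0.
So G(x) = - \frac{x^{3} \cos{\left(2 x \right)}}{4} + \frac{3 x^{2} \sin{\left(2 x \right)}}{8} + \frac{5 x^{2} \cos{\left(2 x \right)}}{4} - \frac{5 x \sin{\left(2 x \right)}}{4} + \frac{7 x \cos{\left(2 x \right)}}{8} - \frac{7 \sin{\left(2 x \right)}}{16} - \frac{11 \cos{\left(2 x \right)}}{24}.
Check: d/dx[- \frac{x^{3} \cos{\left(2 x \right)}}{4} + \frac{3 x^{2} \sin{\left(2 x \right)}}{8} + \frac{5 x^{2} \cos{\left(2 x \right)}}{4} - \frac{5 x \sin{\left(2 x \right)}}{4} + \frac{7 x \cos{\left(2 x \right)}}{8} - \frac{7 \sin{\left(2 x \right)}}{16} - \frac{11 \cos{\left(2 x \right)}}{24}] = \frac{x^{3} \sin{\left(2 x \right)}}{2} - \frac{5 x^{2} \sin{\left(2 x \right)}}{2} - x \sin{\left(2 x \right)} - \frac{\sin{\left(2 x \right)}}{3} = G'(x).

G(x) = - \frac{x^{3} \cos{\left(2 x \right)}}{4} + \frac{3 x^{2} \sin{\left(2 x \right)}}{8} + \frac{5 x^{2} \cos{\left(2 x \right)}}{4} - \frac{5 x \sin{\left(2 x \right)}}{4} + \frac{7 x \cos{\left(2 x \right)}}{8} - \frac{7 \sin{\left(2 x \right)}}{16} - \frac{11 \cos{\left(2 x \right)}}{24}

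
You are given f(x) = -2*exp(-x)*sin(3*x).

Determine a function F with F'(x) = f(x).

Recover f(x) by differentiating a candidate F(x); any mismatch rules it out.
Check: d/dx[(sin(3*x) + 3*cos(3*x))*exp(-x)/5] = -2*exp(-x)*sin(3*x) = f(x).

An antiderivative is F(x) = (sin(3*x) + 3*cos(3*x))*exp(-x)/5.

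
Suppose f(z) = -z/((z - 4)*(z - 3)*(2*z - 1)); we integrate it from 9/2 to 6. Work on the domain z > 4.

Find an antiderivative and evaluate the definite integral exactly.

Factor the denominator ((z - 4)*(z - 3)*(2*z - 1)) and decompose: f = -2/(35*(2*z - 1)) + 3/(5*(z - 3)) - 4/(7*(z - 4)); each piece integrates to a log, atan, or power term.
F(z) = -4*log(z - 4)/7 + 3*log(z - 3)/5 - log(z - 1/2)/35 is an antiderivative of f.
Check: d/dz[-4*log(z - 4)/7 + 3*log(z - 3)/5 - log(z - 1/2)/35] = -z/(2*z**3 - 15*z**2 + 31*z - 12), which equals f(z).
F(6) = -4*log(2)/7 - log(11/2)/35 + 3*log(3)/5; F(9/2) = -log(4)/35 + 3*log(3/2)/5 + 4*log(2)/7.
Integral = F(6) - F(9/2) = -8*log(2)/7 - 3*log(3/2)/5 - log(11/2)/35 + log(4)/35 + 3*log(3)/5.

Antiderivative: F(z) = -4*log(z - 4)/7 + 3*log(z - 3)/5 - log(z - 1/2)/35; value = -8*log(2)/7 - 3*log(3/2)/5 - log(11/2)/35 + log(4)/35 + 3*log(3)/5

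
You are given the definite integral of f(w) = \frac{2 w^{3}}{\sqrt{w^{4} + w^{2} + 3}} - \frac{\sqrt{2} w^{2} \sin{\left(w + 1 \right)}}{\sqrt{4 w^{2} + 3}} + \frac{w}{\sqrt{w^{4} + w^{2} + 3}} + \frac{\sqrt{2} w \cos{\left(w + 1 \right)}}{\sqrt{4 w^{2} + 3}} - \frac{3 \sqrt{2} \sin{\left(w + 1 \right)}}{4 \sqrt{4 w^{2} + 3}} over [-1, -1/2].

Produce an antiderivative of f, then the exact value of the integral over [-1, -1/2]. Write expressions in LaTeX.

Antiderivative: F(w) = \frac{\sqrt{2} \sqrt{4 w^{2} + 3} \cos{\left(w + 1 \right)} + 4 \sqrt{w^{4} + w^{2} + 3}}{4}; value = - \sqrt{5} - \frac{\sqrt{14}}{4} + \frac{\sqrt{2} \cos{\left(\frac{1}{2} \right)}}{2} + \frac{\sqrt{53}}{4}

Integrate term by term and add the pieces.
F(w) = \frac{\sqrt{2} \sqrt{4 w^{2} + 3} \cos{\left(w + 1 \right)} + 4 \sqrt{w^{4} + w^{2} + 3}}{4} is an antiderivative of f.
Check: d/dw[\frac{\sqrt{2} \sqrt{4 w^{2} + 3} \cos{\left(w + 1 \right)} + 4 \sqrt{w^{4} + w^{2} + 3}}{4}] = \frac{8 w^{3} \sqrt{4 w^{2} + 3} - 4 \sqrt{2} w^{2} \sqrt{w^{4} + w^{2} + 3} \sin{\left(w + 1 \right)} + 4 w \sqrt{4 w^{2} + 3} + 4 \sqrt{2} w \sqrt{w^{4} + w^{2} + 3} \cos{\left(w + 1 \right)} - 3 \sqrt{2} \sqrt{w^{4} + w^{2} + 3} \sin{\left(w + 1 \right)}}{4 \sqrt{4 w^{2} + 3} \sqrt{w^{4} + w^{2} + 3}}, which equals f(w).
F(-1/2) = \frac{\sqrt{2} \cos{\left(\frac{1}{2} \right)}}{2} + \frac{\sqrt{53}}{4}; F(-1) = \frac{\sqrt{14}}{4} + \sqrt{5}.
Integral = F(-1/2) - F(-1) = - \sqrt{5} - \frac{\sqrt{14}}{4} + \frac{\sqrt{2} \cos{\left(\frac{1}{2} \right)}}{2} + \frac{\sqrt{53}}{4}.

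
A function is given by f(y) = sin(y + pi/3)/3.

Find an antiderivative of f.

An antiderivative is F(y) = -cos(y + pi/3)/3.

Check any antiderivative F(y) by computing F'(y) and comparing it with f(y).
Check: d/dy[-cos(y + pi/3)/3] = sin(y + pi/3)/3 = f(y).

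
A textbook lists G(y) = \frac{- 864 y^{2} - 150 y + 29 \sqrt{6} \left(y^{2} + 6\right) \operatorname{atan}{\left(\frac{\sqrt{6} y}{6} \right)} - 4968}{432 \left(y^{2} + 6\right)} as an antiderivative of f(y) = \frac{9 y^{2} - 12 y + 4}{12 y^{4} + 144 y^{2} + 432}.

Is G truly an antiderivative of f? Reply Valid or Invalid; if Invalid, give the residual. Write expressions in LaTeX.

Valid: G'(y) = f(y).

d/dy[G] = \frac{9 y^{2} - 12 y + 4}{12 y^{4} + 144 y^{2} + 432}
This equals f(y) exactly, so the claim holds.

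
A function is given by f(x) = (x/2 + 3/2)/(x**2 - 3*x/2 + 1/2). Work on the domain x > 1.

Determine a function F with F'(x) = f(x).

Factor the denominator ((x - 1)*(2*x - 1)) and decompose: f = -7/(2*x - 1) + 4/(x - 1); each piece integrates to a log, atan, or power term.
Check: d/dx[(8*log(x - 1) - 7*log(x - 1/2))/2] = (x + 3)/(2*x**2 - 3*x + 1), which equals f(x).

An antiderivative is F(x) = (8*log(x - 1) - 7*log(x - 1/2))/2.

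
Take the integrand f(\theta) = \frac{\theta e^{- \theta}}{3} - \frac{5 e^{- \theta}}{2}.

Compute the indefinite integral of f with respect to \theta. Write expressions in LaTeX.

Recognize the product-rule pattern: f = u'v + uv' with u = \frac{13}{6} - \frac{\theta}{3}, v = e^{- \theta}, so integration by parts undoes it.
Check: d/d\theta[\frac{\left(13 - 2 \theta\right) e^{- \theta}}{6}] = \frac{\left(2 \theta - 15\right) e^{- \theta}}{6}, which equals f(\theta).

F(\theta) = \frac{\left(13 - 2 \theta\right) e^{- \theta}}{6} + C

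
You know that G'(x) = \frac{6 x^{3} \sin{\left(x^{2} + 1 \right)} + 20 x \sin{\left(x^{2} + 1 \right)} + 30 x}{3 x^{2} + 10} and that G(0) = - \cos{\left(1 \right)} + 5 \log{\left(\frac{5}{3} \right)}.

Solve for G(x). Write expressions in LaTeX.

G(x) = 5 \log{\left(3 x^{2} + 10 \right)} - \cos{\left(x^{2} + 1 \right)} - 5 \log{\left(6 \right)}

Any candidate G(x) must reproduce the stated G'(x) exactly.
A general antiderivative is 5 \log{\left(\frac{x^{2}}{2} + \frac{5}{3} \right)} - \cos{\left(x^{2} + 1 \right)} + C.
The condition gives C = - \cos{\left(1 \right)} + 5 \log{\left(\frac{5}{3} \right)} - (- \cos{\left(1 \right)} + 5 \log{\left(\frac{5}{3} \right)}) = 0.
So G(x) = 5 \log{\left(3 x^{2} + 10 \right)} - \cos{\left(x^{2} + 1 \right)} - 5 \log{\left(6 \right)}.
Check: d/dx[5 \log{\left(3 x^{2} + 10 \right)} - \cos{\left(x^{2} + 1 \right)} - 5 \log{\left(6 \right)}] = \frac{6 x^{3} \sin{\left(x^{2} + 1 \right)} + 20 x \sin{\left(x^{2} + 1 \right)} + 30 x}{3 x^{2} + 10} = G'(x).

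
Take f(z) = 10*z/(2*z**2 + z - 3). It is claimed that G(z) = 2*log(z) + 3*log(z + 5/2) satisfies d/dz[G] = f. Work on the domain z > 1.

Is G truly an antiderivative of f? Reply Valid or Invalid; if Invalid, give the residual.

d/dz[G] = (10*z + 10)/(2*z**2 + 5*z)
d/dz[G] - f(z) = (-20*z**2 - 20*z - 30)/(4*z**4 + 12*z**3 - z**2 - 15*z) != 0.

Invalid: d/dz[G] - f = (-20*z**2 - 20*z - 30)/(4*z**4 + 12*z**3 - z**2 - 15*z), which is not 0.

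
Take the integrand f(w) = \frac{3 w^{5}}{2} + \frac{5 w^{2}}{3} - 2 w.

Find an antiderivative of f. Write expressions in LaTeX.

The integrand splits into summands that can be handled one at a time.
Check: d/dw[\frac{w^{2} \left(9 w^{4} + 20 w - 36\right)}{36}] = \frac{3 w^{5}}{2} + \frac{5 w^{2}}{3} - 2 w = f(w).

An antiderivative is F(w) = \frac{w^{2} \left(9 w^{4} + 20 w - 36\right)}{36}.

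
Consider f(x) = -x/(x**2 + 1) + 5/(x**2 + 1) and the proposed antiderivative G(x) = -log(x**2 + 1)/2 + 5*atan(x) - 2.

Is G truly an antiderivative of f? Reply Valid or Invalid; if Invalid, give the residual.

Valid - differentiating G returns exactly f.

d/dx[G] = (5 - x)/(x**2 + 1)
This equals f(x) exactly, so the claim holds.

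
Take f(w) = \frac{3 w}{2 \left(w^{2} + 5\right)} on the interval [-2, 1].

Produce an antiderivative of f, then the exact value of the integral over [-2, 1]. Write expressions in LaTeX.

Antiderivative: F(w) = \frac{3 \log{\left(w^{2} + 5 \right)}}{4}; value = - \frac{3 \log{\left(9 \right)}}{4} + \frac{3 \log{\left(6 \right)}}{4}

f matches the chain-rule pattern g'(h)*h' with inner function h(w) = w^{2} + 5; substituting u = h(w) collapses the integral.
F(w) = \frac{3 \log{\left(w^{2} + 5 \right)}}{4} is an antiderivative of f.
Check: d/dw[\frac{3 \log{\left(w^{2} + 5 \right)}}{4}] = \frac{3 w}{2 w^{2} + 10}, which equals f(w).
F(1) = \frac{3 \log{\left(6 \right)}}{4}; F(-2) = \frac{3 \log{\left(9 \right)}}{4}.
Integral = F(1) - F(-2) = - \frac{3 \log{\left(9 \right)}}{4} + \frac{3 \log{\left(6 \right)}}{4}.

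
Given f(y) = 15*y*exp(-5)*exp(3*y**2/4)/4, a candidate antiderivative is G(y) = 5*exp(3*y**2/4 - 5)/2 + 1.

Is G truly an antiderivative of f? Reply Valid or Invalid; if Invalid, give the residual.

d/dy[G] = 15*y*exp(-5)*exp(3*y**2/4)/4
This equals f(y) exactly, so the claim holds.

Valid. The derivative of G reproduces f.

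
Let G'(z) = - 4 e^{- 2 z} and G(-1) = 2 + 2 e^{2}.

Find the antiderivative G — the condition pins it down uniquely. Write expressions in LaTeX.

G(z) = 2 + 2 e^{- 2 z}

A first test for any G(z): its z-derivative must equal the given G'(z).
A general antiderivative is 2 e^{- 2 z} + C.
The condition gives C = 2 + 2 e^{2} - (2 e^{2}) = 2.
So G(z) = 2 + 2 e^{- 2 z}.
Check: d/dz[2 + 2 e^{- 2 z}] = - 4 e^{- 2 z} = G'(z).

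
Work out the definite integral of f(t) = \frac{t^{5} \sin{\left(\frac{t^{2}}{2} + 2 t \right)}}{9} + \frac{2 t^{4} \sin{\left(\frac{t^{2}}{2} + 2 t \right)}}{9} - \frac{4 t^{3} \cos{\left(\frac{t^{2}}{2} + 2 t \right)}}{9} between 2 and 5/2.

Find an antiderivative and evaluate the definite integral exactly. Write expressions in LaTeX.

Antiderivative: F(t) = - \frac{t^{4} \cos{\left(\frac{t^{2}}{2} + 2 t \right)}}{9}; value = - \frac{625 \cos{\left(\frac{65}{8} \right)}}{144} + \frac{16 \cos{\left(6 \right)}}{9}

f has the shape u'v + uv' for u = - \frac{t^{4}}{9} and v = \cos{\left(\frac{t^{2}}{2} + 2 t \right)} — it is the derivative of the product u*v.
F(t) = - \frac{t^{4} \cos{\left(\frac{t^{2}}{2} + 2 t \right)}}{9} is an antiderivative of f.
Check: d/dt[- \frac{t^{4} \cos{\left(\frac{t^{2}}{2} + 2 t \right)}}{9}] = \frac{t^{5} \sin{\left(\frac{t^{2}}{2} + 2 t \right)}}{9} + \frac{2 t^{4} \sin{\left(\frac{t^{2}}{2} + 2 t \right)}}{9} - \frac{4 t^{3} \cos{\left(\frac{t^{2}}{2} + 2 t \right)}}{9} = f(t).
F(5/2) = - \frac{625 \cos{\left(\frac{65}{8} \right)}}{144}; F(2) = - \frac{16 \cos{\left(6 \right)}}{9}.
Integral = F(5/2) - F(2) = - \frac{625 \cos{\left(\frac{65}{8} \right)}}{144} + \frac{16 \cos{\left(6 \right)}}{9}.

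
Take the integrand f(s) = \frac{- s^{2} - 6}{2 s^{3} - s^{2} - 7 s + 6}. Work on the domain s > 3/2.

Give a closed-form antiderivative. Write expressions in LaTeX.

An antiderivative is F(s) = - \frac{33 \log{\left(s - \frac{3}{2} \right)}}{14} + \frac{7 \log{\left(s - 1 \right)}}{3} - \frac{10 \log{\left(s + 2 \right)}}{21}.

The denominator factors as \left(s - 1\right) \left(s + 2\right) \left(2 s - 3\right); partial fractions split f into directly integrable pieces: - \frac{33}{7 \left(2 s - 3\right)} - \frac{10}{21 \left(s + 2\right)} + \frac{7}{3 \left(s - 1\right)}.
Check: d/ds[- \frac{33 \log{\left(s - \frac{3}{2} \right)}}{14} + \frac{7 \log{\left(s - 1 \right)}}{3} - \frac{10 \log{\left(s + 2 \right)}}{21}] = \frac{- s^{2} - 6}{2 s^{3} - s^{2} - 7 s + 6} = f(s).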